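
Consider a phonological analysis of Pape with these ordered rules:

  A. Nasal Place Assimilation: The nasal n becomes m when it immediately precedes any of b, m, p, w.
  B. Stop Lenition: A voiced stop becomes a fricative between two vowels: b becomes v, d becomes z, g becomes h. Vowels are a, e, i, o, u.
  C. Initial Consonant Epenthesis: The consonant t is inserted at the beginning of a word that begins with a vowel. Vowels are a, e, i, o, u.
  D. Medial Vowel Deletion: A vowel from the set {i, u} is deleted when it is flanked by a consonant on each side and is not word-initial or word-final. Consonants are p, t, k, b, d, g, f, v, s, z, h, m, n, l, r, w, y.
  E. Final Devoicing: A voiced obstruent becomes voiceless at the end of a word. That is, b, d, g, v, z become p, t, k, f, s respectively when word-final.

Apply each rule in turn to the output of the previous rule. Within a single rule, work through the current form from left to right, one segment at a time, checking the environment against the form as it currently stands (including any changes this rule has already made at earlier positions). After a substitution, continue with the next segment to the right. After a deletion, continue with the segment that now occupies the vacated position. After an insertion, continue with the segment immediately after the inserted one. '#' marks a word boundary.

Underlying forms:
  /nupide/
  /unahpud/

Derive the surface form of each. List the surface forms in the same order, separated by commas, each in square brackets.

[npze], [tnahpt]

/nupide/:
  A Nasal Place Assimilation: no change — [nupide]
  B Stop Lenition: [nupide] → [nupize]
  C Initial Consonant Epenthesis: no change — [nupize]
  D Medial Vowel Deletion: [nupize] → [npze]
  E Final Devoicing: no change — [npze]
/unahpud/:
  A Nasal Place Assimilation: no change — [unahpud]
  B Stop Lenition: no change — [unahpud]
  C Initial Consonant Epenthesis: [unahpud] → [tunahpud]
  D Medial Vowel Deletion: [tunahpud] → [tnahpd]
  E Final Devoicing: [tnahpd] → [tnahpt]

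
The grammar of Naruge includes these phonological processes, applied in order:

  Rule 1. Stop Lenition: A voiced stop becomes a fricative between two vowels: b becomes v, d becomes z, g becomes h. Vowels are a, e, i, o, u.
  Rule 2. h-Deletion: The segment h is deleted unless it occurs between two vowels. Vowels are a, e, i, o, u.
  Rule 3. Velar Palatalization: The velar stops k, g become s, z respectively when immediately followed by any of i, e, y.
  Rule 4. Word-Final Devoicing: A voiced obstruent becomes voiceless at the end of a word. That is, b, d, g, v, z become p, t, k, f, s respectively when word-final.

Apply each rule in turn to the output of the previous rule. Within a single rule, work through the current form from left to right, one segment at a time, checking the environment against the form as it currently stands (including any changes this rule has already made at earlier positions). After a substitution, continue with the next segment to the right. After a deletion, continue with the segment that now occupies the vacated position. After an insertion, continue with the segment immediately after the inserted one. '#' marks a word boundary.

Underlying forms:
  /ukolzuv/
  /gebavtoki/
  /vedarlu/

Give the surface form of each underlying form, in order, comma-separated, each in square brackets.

[ukolzuf], [zevavtosi], [vezarlu]

/ukolzuv/:
  Rule 1 Stop Lenition: no change — [ukolzuv]
  Rule 2 h-Deletion: no change — [ukolzuv]
  Rule 3 Velar Palatalization: no change — [ukolzuv]
  Rule 4 Word-Final Devoicing: [ukolzuv] → [ukolzuf]
/gebavtoki/:
  Rule 1 Stop Lenition: [gebavtoki] → [gevavtoki]
  Rule 2 h-Deletion: no change — [gevavtoki]
  Rule 3 Velar Palatalization: [gevavtoki] → [zevavtosi]
  Rule 4 Word-Final Devoicing: no change — [zevavtosi]
/vedarlu/:
  Rule 1 Stop Lenition: [vedarlu] → [vezarlu]
  Rule 2 h-Deletion: no change — [vezarlu]
  Rule 3 Velar Palatalization: no change — [vezarlu]
  Rule 4 Word-Final Devoicing: no change — [vezarlu]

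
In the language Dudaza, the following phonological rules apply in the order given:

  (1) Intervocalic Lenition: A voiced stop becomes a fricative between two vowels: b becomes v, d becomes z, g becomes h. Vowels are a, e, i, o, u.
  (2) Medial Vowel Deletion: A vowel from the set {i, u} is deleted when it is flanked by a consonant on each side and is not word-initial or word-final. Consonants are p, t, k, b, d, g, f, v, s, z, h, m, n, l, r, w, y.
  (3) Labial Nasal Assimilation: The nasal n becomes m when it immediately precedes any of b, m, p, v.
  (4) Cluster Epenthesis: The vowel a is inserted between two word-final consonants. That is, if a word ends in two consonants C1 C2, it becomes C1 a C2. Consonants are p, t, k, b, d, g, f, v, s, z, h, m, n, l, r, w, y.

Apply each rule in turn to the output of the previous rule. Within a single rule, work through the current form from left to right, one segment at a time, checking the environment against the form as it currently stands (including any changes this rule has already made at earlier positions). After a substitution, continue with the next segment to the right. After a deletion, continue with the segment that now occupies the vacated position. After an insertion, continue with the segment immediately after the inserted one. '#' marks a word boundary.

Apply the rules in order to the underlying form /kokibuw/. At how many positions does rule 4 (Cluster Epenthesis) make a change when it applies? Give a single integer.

(1) Intervocalic Lenition: [kokibuw] → [kokivuw]
(2) Medial Vowel Deletion: [kokivuw] → [kokvw]
(3) Labial Nasal Assimilation: no change — [kokvw]
(4) Cluster Epenthesis: [kokvw] → [kokvaw]
Rule 4 changed 1 position(s).

1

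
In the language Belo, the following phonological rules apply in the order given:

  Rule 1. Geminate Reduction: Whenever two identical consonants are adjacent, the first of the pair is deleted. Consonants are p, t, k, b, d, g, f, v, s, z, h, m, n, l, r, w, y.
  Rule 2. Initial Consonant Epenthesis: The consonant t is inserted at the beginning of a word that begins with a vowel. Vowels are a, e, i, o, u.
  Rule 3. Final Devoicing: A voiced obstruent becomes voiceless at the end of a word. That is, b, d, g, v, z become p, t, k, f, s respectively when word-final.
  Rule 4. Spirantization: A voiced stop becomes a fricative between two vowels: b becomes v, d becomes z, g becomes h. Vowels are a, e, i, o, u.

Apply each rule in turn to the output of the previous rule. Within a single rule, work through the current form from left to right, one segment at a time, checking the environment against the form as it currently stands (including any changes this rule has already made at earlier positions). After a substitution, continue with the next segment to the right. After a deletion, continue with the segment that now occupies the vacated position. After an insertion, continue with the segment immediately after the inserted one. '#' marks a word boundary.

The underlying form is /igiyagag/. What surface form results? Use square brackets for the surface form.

Rule 1 Geminate Reduction: no change — [igiyagag]
Rule 2 Initial Consonant Epenthesis: [igiyagag] → [tigiyagag]
Rule 3 Final Devoicing: [tigiyagag] → [tigiyagak]
Rule 4 Spirantization: [tigiyagak] → [tihiyahak]

[tihiyahak]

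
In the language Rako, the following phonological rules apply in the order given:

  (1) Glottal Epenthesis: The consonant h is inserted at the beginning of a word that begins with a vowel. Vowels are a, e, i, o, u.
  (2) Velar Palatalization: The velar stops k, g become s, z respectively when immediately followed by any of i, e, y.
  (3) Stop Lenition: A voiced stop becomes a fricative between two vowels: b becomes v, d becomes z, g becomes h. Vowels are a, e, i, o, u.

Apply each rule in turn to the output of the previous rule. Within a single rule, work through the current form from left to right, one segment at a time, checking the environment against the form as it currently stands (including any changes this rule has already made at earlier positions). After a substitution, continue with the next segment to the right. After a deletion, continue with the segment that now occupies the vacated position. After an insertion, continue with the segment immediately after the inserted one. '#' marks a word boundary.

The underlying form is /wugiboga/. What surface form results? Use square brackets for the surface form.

(1) Glottal Epenthesis: no change — [wugiboga]
(2) Velar Palatalization: [wugiboga] → [wuziboga]
(3) Stop Lenition: [wuziboga] → [wuzivoha]

[wuzivoha]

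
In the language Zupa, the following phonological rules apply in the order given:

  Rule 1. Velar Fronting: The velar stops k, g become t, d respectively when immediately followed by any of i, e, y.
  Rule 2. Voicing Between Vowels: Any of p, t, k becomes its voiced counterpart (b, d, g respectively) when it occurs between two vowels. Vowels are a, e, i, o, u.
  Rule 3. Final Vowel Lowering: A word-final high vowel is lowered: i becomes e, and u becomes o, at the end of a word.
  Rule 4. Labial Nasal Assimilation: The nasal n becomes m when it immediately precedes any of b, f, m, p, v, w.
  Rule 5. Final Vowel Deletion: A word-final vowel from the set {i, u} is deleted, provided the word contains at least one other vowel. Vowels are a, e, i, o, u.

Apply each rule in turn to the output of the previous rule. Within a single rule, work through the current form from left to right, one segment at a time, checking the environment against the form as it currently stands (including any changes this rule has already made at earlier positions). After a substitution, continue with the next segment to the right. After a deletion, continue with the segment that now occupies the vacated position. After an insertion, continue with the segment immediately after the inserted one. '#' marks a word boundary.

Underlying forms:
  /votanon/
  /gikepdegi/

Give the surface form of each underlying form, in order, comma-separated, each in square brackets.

[vodanon], [didepdede]

/votanon/:
  Rule 1 Velar Fronting: no change — [votanon]
  Rule 2 Voicing Between Vowels: [votanon] → [vodanon]
  Rule 3 Final Vowel Lowering: no change — [vodanon]
  Rule 4 Labial Nasal Assimilation: no change — [vodanon]
  Rule 5 Final Vowel Deletion: no change — [vodanon]
/gikepdegi/:
  Rule 1 Velar Fronting: [gikepdegi] → [ditepdedi]
  Rule 2 Voicing Between Vowels: [ditepdedi] → [didepdedi]
  Rule 3 Final Vowel Lowering: [didepdedi] → [didepdede]
  Rule 4 Labial Nasal Assimilation: no change — [didepdede]
  Rule 5 Final Vowel Deletion: no change — [didepdede]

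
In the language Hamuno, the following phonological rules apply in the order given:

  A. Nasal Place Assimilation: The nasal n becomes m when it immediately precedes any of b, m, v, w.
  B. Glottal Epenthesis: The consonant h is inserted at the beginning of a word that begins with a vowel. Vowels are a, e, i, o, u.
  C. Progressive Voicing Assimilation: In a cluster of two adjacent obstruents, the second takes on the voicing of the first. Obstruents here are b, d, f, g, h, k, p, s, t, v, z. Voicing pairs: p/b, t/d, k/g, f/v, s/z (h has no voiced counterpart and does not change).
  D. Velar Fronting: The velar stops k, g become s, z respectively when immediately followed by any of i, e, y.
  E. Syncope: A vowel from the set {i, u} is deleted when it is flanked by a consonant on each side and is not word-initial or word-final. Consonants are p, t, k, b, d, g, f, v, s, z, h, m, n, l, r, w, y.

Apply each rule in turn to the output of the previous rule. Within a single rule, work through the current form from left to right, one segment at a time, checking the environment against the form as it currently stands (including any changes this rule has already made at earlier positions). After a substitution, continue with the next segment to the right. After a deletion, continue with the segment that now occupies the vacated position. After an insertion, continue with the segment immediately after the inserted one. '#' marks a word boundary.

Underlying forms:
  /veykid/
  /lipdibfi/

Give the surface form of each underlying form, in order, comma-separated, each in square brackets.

/veykid/:
  A Nasal Place Assimilation: no change — [veykid]
  B Glottal Epenthesis: no change — [veykid]
  C Progressive Voicing Assimilation: no change — [veykid]
  D Velar Fronting: [veykid] → [veysid]
  E Syncope: [veysid] → [veysd]
/lipdibfi/:
  A Nasal Place Assimilation: no change — [lipdibfi]
  B Glottal Epenthesis: no change — [lipdibfi]
  C Progressive Voicing Assimilation: [lipdibfi] → [liptibvi]
  D Velar Fronting: no change — [liptibvi]
  E Syncope: [liptibvi] → [lptbvi]

[veysd], [lptbvi]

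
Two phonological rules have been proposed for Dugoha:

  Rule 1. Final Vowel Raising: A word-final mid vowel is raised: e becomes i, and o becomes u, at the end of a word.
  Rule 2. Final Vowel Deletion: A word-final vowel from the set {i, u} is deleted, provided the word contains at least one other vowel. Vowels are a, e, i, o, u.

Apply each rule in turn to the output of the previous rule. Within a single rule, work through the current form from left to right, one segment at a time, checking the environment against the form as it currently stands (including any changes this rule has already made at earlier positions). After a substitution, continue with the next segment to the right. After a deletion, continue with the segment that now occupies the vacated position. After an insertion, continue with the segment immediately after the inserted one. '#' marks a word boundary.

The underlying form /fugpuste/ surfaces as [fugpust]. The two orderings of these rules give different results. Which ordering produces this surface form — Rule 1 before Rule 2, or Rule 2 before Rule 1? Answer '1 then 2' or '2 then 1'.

1 then 2

Order 1 then 2:
  1 Final Vowel Raising: [fugpuste] → [fugpusti]
  2 Final Vowel Deletion: [fugpusti] → [fugpust]
  result: [fugpust]
Order 2 then 1:
  2 Final Vowel Deletion: no change — [fugpuste]
  1 Final Vowel Raising: [fugpuste] → [fugpusti]
  result: [fugpusti]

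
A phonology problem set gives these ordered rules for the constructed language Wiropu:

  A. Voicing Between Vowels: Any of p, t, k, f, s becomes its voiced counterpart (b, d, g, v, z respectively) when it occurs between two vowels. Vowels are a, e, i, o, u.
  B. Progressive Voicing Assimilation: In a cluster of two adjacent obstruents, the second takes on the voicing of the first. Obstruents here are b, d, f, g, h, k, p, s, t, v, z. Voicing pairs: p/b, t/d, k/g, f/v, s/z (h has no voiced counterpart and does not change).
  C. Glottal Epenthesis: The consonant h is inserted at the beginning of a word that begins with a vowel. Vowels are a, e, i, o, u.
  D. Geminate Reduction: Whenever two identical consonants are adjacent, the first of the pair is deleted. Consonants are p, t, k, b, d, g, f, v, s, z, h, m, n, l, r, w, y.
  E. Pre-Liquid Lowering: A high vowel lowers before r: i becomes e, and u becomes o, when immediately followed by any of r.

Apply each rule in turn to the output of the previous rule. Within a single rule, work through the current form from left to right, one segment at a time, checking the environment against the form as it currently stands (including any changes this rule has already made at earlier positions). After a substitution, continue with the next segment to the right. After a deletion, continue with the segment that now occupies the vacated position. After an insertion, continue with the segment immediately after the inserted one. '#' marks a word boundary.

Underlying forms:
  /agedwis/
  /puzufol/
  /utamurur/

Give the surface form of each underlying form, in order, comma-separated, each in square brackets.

[hagedwis], [puzuvol], [hudamoror]

/agedwis/:
  A Voicing Between Vowels: no change — [agedwis]
  B Progressive Voicing Assimilation: no change — [agedwis]
  C Glottal Epenthesis: [agedwis] → [hagedwis]
  D Geminate Reduction: no change — [hagedwis]
  E Pre-Liquid Lowering: no change — [hagedwis]
/puzufol/:
  A Voicing Between Vowels: [puzufol] → [puzuvol]
  B Progressive Voicing Assimilation: no change — [puzuvol]
  C Glottal Epenthesis: no change — [puzuvol]
  D Geminate Reduction: no change — [puzuvol]
  E Pre-Liquid Lowering: no change — [puzuvol]
/utamurur/:
  A Voicing Between Vowels: [utamurur] → [udamurur]
  B Progressive Voicing Assimilation: no change — [udamurur]
  C Glottal Epenthesis: [udamurur] → [hudamurur]
  D Geminate Reduction: no change — [hudamurur]
  E Pre-Liquid Lowering: [hudamurur] → [hudamoror]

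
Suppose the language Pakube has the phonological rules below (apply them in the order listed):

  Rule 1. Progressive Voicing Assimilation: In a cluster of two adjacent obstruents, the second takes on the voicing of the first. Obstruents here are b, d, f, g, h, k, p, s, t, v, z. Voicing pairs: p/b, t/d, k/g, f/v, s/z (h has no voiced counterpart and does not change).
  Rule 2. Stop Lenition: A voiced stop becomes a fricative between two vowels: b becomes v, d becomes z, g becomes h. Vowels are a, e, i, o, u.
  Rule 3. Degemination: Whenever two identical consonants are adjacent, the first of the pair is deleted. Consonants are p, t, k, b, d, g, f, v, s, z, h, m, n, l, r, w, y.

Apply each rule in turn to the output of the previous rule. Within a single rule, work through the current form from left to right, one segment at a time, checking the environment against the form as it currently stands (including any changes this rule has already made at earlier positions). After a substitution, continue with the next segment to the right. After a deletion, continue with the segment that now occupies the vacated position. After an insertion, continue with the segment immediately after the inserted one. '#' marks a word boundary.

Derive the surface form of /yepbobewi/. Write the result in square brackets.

[yepovewi]

Rule 1 Progressive Voicing Assimilation: [yepbobewi] → [yeppobewi]
Rule 2 Stop Lenition: [yeppobewi] → [yeppovewi]
Rule 3 Degemination: [yeppovewi] → [yepovewi]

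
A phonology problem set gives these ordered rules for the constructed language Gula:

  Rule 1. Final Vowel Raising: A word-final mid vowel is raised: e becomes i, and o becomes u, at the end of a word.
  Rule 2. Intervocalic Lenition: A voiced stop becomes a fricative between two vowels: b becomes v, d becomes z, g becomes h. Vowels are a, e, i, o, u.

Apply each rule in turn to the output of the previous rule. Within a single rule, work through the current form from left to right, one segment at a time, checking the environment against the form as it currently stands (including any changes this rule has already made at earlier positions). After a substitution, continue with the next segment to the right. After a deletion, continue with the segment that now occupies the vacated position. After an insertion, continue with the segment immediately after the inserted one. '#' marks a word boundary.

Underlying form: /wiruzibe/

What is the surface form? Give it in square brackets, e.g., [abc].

Rule 1 Final Vowel Raising: [wiruzibe] → [wiruzibi]
Rule 2 Intervocalic Lenition: [wiruzibi] → [wiruzivi]

[wiruzivi]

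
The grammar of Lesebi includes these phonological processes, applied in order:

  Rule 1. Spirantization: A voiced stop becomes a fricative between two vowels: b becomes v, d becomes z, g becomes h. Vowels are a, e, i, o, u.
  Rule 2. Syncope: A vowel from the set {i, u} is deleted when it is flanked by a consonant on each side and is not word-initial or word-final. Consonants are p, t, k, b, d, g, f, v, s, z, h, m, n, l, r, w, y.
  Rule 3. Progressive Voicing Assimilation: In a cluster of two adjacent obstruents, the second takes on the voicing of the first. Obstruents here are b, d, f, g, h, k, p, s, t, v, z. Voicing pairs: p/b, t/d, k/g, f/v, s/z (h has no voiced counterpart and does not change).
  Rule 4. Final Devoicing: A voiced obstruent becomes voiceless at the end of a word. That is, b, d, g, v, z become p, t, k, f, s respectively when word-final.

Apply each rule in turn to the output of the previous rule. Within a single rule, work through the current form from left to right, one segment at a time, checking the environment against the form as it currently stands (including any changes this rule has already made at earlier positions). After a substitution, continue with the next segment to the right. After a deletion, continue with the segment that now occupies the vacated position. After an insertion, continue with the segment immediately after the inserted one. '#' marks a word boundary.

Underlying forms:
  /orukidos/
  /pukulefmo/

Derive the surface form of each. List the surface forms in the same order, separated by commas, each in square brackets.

[orksos], [pklefmo]

/orukidos/:
  Rule 1 Spirantization: [orukidos] → [orukizos]
  Rule 2 Syncope: [orukizos] → [orkzos]
  Rule 3 Progressive Voicing Assimilation: [orkzos] → [orksos]
  Rule 4 Final Devoicing: no change — [orksos]
/pukulefmo/:
  Rule 1 Spirantization: no change — [pukulefmo]
  Rule 2 Syncope: [pukulefmo] → [pklefmo]
  Rule 3 Progressive Voicing Assimilation: no change — [pklefmo]
  Rule 4 Final Devoicing: no change — [pklefmo]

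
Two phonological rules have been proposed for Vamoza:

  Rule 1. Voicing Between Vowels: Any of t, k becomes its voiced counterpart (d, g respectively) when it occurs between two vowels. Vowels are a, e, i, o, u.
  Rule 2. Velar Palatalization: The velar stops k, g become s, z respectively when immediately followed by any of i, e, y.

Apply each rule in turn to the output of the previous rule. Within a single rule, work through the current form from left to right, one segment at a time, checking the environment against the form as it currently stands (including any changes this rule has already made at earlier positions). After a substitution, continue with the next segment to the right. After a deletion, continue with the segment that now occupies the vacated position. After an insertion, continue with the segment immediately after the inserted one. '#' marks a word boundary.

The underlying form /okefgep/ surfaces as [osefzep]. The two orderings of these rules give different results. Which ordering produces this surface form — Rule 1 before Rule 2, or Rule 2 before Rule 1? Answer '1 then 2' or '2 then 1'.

2 then 1

Order 1 then 2:
  1 Voicing Between Vowels: [okefgep] → [ogefgep]
  2 Velar Palatalization: [ogefgep] → [ozefzep]
  result: [ozefzep]
Order 2 then 1:
  2 Velar Palatalization: [okefgep] → [osefzep]
  1 Voicing Between Vowels: no change — [osefzep]
  result: [osefzep]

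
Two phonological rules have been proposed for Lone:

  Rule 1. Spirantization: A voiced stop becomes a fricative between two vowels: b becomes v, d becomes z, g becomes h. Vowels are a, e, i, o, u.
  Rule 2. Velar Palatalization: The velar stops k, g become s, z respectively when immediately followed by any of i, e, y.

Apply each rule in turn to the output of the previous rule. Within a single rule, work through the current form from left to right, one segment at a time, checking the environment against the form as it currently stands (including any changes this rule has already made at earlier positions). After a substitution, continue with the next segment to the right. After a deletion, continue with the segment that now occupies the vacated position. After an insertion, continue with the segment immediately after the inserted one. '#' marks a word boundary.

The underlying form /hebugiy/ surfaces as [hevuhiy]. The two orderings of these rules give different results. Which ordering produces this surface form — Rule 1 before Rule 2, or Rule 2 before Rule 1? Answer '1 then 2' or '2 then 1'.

1 then 2

Order 1 then 2:
  1 Spirantization: [hebugiy] → [hevuhiy]
  2 Velar Palatalization: no change — [hevuhiy]
  result: [hevuhiy]
Order 2 then 1:
  2 Velar Palatalization: [hebugiy] → [hebuziy]
  1 Spirantization: [hebuziy] → [hevuziy]
  result: [hevuziy]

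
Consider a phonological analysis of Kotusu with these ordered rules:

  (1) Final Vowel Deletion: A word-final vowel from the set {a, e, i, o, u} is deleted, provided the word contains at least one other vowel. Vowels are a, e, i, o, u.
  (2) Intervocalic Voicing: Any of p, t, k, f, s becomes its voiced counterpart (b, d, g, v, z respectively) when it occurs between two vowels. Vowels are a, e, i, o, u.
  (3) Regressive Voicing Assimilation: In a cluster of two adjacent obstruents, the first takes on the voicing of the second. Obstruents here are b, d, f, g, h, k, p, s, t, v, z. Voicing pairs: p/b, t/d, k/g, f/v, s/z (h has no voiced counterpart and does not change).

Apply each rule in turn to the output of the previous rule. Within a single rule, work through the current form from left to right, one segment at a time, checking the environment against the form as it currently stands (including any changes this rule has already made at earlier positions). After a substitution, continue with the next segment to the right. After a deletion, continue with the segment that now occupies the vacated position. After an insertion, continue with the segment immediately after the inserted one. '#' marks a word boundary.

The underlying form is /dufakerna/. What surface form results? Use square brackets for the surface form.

[duvagern]

(1) Final Vowel Deletion: [dufakerna] → [dufakern]
(2) Intervocalic Voicing: [dufakern] → [duvagern]
(3) Regressive Voicing Assimilation: no change — [duvagern]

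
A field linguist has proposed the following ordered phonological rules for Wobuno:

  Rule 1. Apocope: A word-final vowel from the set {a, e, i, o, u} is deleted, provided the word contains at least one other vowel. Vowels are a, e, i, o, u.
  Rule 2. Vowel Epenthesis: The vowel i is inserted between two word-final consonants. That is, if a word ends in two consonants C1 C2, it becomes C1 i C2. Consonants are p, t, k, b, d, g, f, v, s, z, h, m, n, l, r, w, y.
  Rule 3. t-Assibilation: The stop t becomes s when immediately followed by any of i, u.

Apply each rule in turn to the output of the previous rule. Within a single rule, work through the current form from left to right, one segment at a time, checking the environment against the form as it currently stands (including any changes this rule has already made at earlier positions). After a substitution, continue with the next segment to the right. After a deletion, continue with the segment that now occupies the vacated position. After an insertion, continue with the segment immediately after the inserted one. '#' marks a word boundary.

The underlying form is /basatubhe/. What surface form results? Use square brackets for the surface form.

[basasubih]

Rule 1 Apocope: [basatubhe] → [basatubh]
Rule 2 Vowel Epenthesis: [basatubh] → [basatubih]
Rule 3 t-Assibilation: [basatubih] → [basasubih]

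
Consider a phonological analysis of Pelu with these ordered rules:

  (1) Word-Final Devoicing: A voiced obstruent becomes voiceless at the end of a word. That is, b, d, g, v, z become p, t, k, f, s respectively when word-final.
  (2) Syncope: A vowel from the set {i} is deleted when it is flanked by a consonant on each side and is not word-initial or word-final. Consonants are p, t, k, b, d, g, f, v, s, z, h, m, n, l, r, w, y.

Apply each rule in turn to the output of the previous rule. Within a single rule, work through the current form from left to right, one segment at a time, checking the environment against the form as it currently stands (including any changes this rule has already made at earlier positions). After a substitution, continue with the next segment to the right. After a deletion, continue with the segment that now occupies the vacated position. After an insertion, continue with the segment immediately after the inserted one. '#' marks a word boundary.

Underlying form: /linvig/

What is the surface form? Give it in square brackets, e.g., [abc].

(1) Word-Final Devoicing: [linvig] → [linvik]
(2) Syncope: [linvik] → [lnvk]

[lnvk]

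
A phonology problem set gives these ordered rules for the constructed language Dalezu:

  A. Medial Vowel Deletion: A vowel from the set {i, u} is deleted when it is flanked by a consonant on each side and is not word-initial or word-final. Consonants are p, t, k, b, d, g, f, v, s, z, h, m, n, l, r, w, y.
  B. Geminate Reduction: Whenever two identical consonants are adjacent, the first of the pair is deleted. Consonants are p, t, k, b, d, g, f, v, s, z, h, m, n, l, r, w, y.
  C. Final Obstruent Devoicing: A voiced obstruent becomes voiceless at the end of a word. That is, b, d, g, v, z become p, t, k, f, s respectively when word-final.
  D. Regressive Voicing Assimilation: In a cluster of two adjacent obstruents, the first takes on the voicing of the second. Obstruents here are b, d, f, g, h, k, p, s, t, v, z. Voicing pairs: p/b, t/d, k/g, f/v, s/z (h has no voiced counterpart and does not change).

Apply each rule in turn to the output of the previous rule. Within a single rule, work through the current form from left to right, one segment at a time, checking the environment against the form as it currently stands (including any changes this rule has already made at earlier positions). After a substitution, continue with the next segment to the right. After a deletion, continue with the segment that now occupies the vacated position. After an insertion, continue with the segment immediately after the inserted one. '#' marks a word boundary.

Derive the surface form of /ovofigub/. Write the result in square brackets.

[ovovkp]

A Medial Vowel Deletion: [ovofigub] → [ovofgb]
B Geminate Reduction: no change — [ovofgb]
C Final Obstruent Devoicing: [ovofgb] → [ovofgp]
D Regressive Voicing Assimilation: [ovofgp] → [ovovkp]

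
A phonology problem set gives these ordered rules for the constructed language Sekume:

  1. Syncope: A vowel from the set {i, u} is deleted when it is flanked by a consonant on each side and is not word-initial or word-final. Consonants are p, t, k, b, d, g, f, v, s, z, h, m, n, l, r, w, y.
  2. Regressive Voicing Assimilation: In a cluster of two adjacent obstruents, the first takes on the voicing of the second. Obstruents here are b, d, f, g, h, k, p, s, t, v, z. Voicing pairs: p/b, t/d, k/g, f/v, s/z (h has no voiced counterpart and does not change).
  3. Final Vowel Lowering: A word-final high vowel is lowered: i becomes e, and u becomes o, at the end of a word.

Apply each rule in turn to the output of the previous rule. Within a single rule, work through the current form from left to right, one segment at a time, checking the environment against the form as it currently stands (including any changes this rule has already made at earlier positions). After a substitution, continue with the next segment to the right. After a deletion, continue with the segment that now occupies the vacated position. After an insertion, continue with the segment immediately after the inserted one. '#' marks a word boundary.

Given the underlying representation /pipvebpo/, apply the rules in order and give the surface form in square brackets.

1 Syncope: [pipvebpo] → [ppvebpo]
2 Regressive Voicing Assimilation: [ppvebpo] → [pbveppo]
3 Final Vowel Lowering: no change — [pbveppo]

[pbveppo]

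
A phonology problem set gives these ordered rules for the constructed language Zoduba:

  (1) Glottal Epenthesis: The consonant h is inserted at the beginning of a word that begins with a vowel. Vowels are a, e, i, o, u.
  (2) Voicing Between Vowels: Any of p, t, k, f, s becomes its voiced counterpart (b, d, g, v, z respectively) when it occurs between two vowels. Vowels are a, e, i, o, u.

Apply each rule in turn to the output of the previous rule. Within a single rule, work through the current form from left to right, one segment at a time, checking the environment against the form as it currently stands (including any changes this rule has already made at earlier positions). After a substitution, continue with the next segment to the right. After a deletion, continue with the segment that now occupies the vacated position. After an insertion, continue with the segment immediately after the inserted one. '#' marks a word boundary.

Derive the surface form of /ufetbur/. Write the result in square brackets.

(1) Glottal Epenthesis: [ufetbur] → [hufetbur]
(2) Voicing Between Vowels: [hufetbur] → [huvetbur]

[huvetbur]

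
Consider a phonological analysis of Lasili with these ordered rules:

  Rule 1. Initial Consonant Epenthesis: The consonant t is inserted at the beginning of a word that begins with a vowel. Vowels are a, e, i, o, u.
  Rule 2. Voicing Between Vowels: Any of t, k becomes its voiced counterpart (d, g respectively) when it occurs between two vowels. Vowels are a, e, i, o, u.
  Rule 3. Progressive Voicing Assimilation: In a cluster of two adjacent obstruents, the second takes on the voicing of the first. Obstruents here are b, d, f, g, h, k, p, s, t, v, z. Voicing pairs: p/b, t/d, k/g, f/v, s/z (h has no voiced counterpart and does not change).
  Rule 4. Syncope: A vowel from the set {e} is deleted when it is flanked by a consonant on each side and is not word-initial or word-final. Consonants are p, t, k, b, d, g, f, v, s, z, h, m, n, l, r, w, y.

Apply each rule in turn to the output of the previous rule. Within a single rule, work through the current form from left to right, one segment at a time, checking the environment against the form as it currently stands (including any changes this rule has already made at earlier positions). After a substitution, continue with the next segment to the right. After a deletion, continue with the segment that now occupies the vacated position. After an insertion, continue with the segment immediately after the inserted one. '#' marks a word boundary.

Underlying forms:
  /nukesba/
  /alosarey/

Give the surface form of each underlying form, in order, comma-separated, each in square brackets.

/nukesba/:
  Rule 1 Initial Consonant Epenthesis: no change — [nukesba]
  Rule 2 Voicing Between Vowels: [nukesba] → [nugesba]
  Rule 3 Progressive Voicing Assimilation: [nugesba] → [nugespa]
  Rule 4 Syncope: [nugespa] → [nugspa]
/alosarey/:
  Rule 1 Initial Consonant Epenthesis: [alosarey] → [talosarey]
  Rule 2 Voicing Between Vowels: no change — [talosarey]
  Rule 3 Progressive Voicing Assimilation: no change — [talosarey]
  Rule 4 Syncope: [talosarey] → [talosary]

[nugspa], [talosary]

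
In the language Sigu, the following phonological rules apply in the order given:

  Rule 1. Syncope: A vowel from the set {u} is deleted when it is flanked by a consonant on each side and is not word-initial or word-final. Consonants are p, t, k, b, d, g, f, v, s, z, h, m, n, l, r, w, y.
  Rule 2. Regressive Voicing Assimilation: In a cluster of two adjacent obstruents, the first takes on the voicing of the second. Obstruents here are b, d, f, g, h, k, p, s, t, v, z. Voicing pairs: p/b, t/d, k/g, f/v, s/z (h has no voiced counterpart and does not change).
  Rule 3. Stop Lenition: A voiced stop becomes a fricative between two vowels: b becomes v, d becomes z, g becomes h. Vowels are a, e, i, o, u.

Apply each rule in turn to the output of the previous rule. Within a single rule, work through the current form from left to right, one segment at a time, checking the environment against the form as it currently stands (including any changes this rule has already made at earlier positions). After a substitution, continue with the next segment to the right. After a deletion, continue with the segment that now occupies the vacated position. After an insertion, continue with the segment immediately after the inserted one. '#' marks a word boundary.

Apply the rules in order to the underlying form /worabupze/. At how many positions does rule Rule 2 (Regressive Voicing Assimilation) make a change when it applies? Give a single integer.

Rule 1 Syncope: [worabupze] → [worabpze]
Rule 2 Regressive Voicing Assimilation: [worabpze] → [worapbze]
Rule 3 Stop Lenition: no change — [worapbze]
Rule Rule 2 changed 2 position(s).

2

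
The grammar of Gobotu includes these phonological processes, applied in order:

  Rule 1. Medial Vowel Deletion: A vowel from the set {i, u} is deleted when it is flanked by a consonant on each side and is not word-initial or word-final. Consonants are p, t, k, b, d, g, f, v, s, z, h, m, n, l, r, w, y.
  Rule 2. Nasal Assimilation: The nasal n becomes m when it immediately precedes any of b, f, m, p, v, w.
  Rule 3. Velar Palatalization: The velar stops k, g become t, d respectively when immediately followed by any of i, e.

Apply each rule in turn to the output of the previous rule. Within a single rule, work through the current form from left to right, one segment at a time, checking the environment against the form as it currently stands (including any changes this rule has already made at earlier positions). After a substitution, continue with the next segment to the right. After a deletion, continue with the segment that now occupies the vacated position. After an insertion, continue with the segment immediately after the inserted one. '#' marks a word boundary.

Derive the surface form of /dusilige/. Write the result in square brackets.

[dslde]

Rule 1 Medial Vowel Deletion: [dusilige] → [dslge]
Rule 2 Nasal Assimilation: no change — [dslge]
Rule 3 Velar Palatalization: [dslge] → [dslde]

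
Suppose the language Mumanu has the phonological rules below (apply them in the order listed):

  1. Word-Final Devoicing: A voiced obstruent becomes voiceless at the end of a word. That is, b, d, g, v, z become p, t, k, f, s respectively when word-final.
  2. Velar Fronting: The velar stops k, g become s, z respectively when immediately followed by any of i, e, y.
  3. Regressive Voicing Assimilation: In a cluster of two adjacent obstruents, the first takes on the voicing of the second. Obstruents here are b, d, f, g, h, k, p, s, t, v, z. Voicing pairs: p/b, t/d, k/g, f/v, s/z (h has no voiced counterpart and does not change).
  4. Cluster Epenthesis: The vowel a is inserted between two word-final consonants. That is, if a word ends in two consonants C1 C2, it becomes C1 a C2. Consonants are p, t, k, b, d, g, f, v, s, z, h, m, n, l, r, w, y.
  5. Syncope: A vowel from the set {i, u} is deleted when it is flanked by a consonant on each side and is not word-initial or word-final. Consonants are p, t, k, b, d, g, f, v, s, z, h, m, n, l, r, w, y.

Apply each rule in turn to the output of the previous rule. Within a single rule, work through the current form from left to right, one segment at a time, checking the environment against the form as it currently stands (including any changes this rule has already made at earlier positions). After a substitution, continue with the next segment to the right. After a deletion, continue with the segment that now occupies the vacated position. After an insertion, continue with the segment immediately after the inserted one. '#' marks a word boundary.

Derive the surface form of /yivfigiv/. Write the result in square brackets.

1 Word-Final Devoicing: [yivfigiv] → [yivfigif]
2 Velar Fronting: [yivfigif] → [yivfizif]
3 Regressive Voicing Assimilation: [yivfizif] → [yiffizif]
4 Cluster Epenthesis: no change — [yiffizif]
5 Syncope: [yiffizif] → [yffzf]

[yffzf]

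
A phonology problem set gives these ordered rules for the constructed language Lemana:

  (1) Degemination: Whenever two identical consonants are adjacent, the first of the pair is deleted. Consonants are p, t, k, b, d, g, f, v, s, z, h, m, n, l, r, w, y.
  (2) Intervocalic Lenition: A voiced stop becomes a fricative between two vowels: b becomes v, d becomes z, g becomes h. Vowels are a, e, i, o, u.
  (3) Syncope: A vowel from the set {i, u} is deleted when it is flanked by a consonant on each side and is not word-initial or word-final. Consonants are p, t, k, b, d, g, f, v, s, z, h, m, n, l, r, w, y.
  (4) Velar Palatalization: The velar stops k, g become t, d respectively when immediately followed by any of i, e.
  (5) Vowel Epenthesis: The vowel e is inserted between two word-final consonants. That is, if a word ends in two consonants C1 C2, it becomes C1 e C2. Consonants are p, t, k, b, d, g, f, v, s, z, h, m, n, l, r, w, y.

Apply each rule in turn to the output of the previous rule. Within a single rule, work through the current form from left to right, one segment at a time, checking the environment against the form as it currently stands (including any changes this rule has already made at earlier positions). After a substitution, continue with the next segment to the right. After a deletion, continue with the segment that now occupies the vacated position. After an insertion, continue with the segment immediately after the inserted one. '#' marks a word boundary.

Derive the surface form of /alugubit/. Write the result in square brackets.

[alhvet]

(1) Degemination: no change — [alugubit]
(2) Intervocalic Lenition: [alugubit] → [aluhuvit]
(3) Syncope: [aluhuvit] → [alhvt]
(4) Velar Palatalization: no change — [alhvt]
(5) Vowel Epenthesis: [alhvt] → [alhvet]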